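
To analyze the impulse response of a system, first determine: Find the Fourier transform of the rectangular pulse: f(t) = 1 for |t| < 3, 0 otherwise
F(omega)=integral from -3 to 3 of e^(-j*omega*t) dt
=2*sin(3*omega)/omega=6*sinc(3*omega/pi)

Answer: 2*sin(3*omega)/omega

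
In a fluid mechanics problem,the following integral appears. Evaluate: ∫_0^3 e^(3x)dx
Antiderivative: (1/3)e^(3x)
Evaluate: (1/3)(e^9 - 1)

Answer: (e^9 - 1)/3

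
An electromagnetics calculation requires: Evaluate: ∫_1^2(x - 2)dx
Step 1: Find antiderivative F(x) = (1/2)x^2 - 2x
Step 2: F(2) - F(1) = -2 - (-3/2) = -1/2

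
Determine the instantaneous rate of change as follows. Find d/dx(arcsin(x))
d/dx[arcsin(u)] = u'/√(1-u²), u = x, u' = 1

Answer: 1/√(1-x²)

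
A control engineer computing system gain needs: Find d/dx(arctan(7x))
d/dx[arctan(u)] = u'/(1+u²), u = 7x, u' = 7

Answer: 7/(1+49x²)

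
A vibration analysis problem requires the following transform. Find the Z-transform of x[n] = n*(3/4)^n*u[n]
Using the property Z{n*a^n*u[n]} = az/(z-a)^2
With a = 3/4: X(z) = (3/4)z/(z - 3/4)^2, |z| > 3/4

Answer: (3/4)z/(z - 3/4)^2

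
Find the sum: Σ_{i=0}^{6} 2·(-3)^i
Geometric series: S=a(1 - r^n)/(1 - r)
a=2, r=-3, n=7
S=2(1+2187)/4=1094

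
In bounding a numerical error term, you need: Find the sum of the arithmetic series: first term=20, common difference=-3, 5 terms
Last term: a_n=20 + (5 - 1)·-3=8
Sum=n(a_1 + a_n)/2=5(20 + 8)/2=70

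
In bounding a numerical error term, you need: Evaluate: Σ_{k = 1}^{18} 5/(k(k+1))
Partial fractions: 5/(k(k + 1))=5/k - 5/(k + 1)
Telescoping sum: 5(1 - 1/19)=5·18/19

Answer: 90/19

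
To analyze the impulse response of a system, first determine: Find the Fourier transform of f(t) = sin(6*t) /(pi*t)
sin(W*t)/(pi*t) = (W/pi)*sinc(W*t/pi) is the impulse response of the ideal low-pass filter with cutoff W (here W = 6).
Its Fourier transform is a rectangular function:
F(omega) = 1 for |omega| < 6, 0 otherwise

Answer: rect(omega/12) [i.e., 1 for |omega| < 6, 0 otherwise]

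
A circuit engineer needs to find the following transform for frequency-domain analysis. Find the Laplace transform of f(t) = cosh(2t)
L{cosh(at)}=s/(s²-a²)
L{cosh(2t)}=s/(s²-4)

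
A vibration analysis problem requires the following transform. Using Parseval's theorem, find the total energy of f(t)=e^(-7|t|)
Parseval's theorem: E=integral |f(t)|^2 dt=(1/2pi) integral |F(omega)|^2 domega
E=integral_{-inf}^{inf} e^(-14|t|) dt=2*integral_0^inf e^(-14t) dt=2/(2*7)=1/7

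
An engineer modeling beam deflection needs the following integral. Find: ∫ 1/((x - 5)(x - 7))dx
Partial fractions: 1/((x-5)(x-7)) = A/(x-5) + B/(x-7)
A = -1/2, B = 1/2
∫ [-1/2· 1/(x-5) + 1/2· 1/(x-7)] dx
= (1/2)[ln|x-7| - ln|x-5|] + C

Answer: (1/2)·ln|(x-7)/(x-5)| + C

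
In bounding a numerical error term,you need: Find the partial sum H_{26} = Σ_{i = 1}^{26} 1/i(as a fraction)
H_26 = 1 + 1/2 + 1/3 + ... + 1/26
= 34395742267/8923714800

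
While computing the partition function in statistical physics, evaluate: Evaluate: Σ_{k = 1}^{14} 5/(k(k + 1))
Partial fractions: 5/(k(k + 1)) = 5/k - 5/(k + 1)
Telescoping sum: 5(1 - 1/15) = 5·14/15

Answer: 14/3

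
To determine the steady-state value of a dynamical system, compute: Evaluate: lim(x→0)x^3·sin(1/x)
Squeeze theorem: -|x^3| ≤ x^3·sin(1/x) ≤ |x^3|
Since x^3 → 0 as x → 0, by squeeze theorem the limit is 0

Answer: 0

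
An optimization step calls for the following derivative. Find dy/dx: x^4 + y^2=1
Differentiate: 4x^3+2y·(dy/dx)=0
dy/dx=-4x^3/(2y)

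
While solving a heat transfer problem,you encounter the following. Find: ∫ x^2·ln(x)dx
By parts: u=ln(x), dv=x^2 dx
du=1/x dx, v=x^3/3
=x^3·ln(x)/3 - ∫ x^2/3 dx
=x^3·ln(x)/3 - x^3/9 + C

Answer: x^3(ln(x)/3 - 1/9) + C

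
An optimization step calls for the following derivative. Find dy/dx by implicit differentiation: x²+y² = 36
Differentiate both sides: 2x+2y·(dy/dx) = 0
Solve: dy/dx = -2x/(2y) = -x/y

Answer: dy/dx = -x/y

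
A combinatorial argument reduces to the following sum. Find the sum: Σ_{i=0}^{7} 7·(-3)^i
Geometric series: S = a(1 - r^n)/(1 - r)
a = 7, r = -3, n = 8
S = 7(1 - 6561)/4 = -11480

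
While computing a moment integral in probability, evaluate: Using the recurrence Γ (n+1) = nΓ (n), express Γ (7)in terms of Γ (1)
Γ(7) = 6Γ(6) = 6·5Γ(5) = ... = 6!·Γ(1) = 720·Γ(1)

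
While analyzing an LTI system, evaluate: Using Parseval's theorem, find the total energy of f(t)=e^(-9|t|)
Parseval's theorem: E=integral |f(t)|^2 dt=(1/2pi) integral |F(omega)|^2 domega
E=integral_{-inf}^{inf} e^(-18|t|) dt=2 * integral_0^inf e^(-18t) dt=2/(2 * 9)=1/9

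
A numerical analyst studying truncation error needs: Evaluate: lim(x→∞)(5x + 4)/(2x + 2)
Divide numerator and denominator by x:
lim (5+4/x)/(2+2/x) = 5/2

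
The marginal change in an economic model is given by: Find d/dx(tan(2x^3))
Chain rule: d/dx[tan(u)]=sec²(u)·u' where u=2x^3
u'=6x^2

Answer: 6x^2·sec²(2x^3)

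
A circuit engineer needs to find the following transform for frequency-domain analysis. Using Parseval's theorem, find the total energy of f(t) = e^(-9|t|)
Parseval's theorem: E=integral |f(t)|^2 dt=(1/2pi) integral |F(omega)|^2 domega
E=integral_{-inf}^{inf} e^(-18|t|) dt=2*integral_0^inf e^(-18t) dt=2/(2*9)=1/9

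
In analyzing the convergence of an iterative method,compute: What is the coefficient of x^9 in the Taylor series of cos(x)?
cos(x) has only even powers. Coefficient of x^9=0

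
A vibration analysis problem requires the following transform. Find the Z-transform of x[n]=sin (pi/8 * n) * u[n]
Z{sin(w0*n)*u[n]}=z*sin(w0)/(z^2-2z*cos(w0)+1)
With w0=pi/8: X(z)=z*sin(pi/8)/(z^2-2z*cos(pi/8)+1)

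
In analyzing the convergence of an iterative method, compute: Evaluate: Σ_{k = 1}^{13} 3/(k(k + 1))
Partial fractions: 3/(k(k + 1)) = 3/k - 3/(k + 1)
Telescoping sum: 3(1 - 1/14) = 3·13/14

Answer: 39/14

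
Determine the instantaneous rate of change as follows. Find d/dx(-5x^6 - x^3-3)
Power rule: d/dx(ax^n) = n·a·x^(n-1)
Term by term: -30·x^5 - 3·x^2

Answer: -30x^5 - 3x^2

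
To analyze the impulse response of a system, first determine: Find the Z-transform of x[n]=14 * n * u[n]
Z{n*u[n]}=z/(z-1)^2
By linearity: Z{14*n*u[n]}=14z/(z-1)^2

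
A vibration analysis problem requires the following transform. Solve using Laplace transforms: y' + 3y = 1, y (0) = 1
Take L of both sides: sY(s) - 1 + 3Y(s)=1/s
Y(s)(s + 3)=1/s + 1
Y(s)=1/(s(s + 3)) + 1/(s + 3)
Partial fractions: 1/(s(s + 3))=(1/3)/s - (1/3)/(s + 3)
So Y(s)=(1/3)/s + (2/3)/(s + 3)
Inverse transform (L^(-1){1/s}=1, L^(-1){1/(s + 3)}=e^(-3t)):

Answer: y(t)=1/3 + (2/3)·e^(-3t)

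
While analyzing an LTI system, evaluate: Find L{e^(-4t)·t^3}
First shifting: L{e^(at)f(t)}=F(s-a)
L{t^3}=6/s^4
Shift s → s + 4: 6/(s + 4)^4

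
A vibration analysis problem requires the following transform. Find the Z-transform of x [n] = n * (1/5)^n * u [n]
Using the property Z{n * a^n * u[n]}=az/(z-a)^2
With a=1/5: X(z)=(1/5)z/(z - 1/5)^2, |z| > 1/5

Answer: (1/5)z/(z - 1/5)^2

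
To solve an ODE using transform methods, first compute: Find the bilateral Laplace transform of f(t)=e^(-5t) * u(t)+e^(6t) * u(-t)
For e^(-5t) * u(t): L=1/(s + 5), Re(s) > -5
For e^(6t) * u(-t): L=-1/(s-6), Re(s) < 6
Combined: F(s)=1/(s + 5) - 1/(s-6), -5 < Re(s) < 6

Answer: 1/(s + 5) - 1/(s-6), ROC: -5 < Re(s) < 6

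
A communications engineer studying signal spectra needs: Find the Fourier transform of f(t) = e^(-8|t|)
Using the standard pair: F{e^(-a|t|)}=2a/(a^2 + omega^2)
With a=8: F(omega)=16/(64 + omega^2)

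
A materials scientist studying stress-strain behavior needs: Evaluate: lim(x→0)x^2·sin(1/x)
Squeeze theorem: -|x^2| ≤ x^2·sin(1/x) ≤ |x^2|
Since x^2 → 0 as x → 0, by squeeze theorem the limit is 0

Answer: 0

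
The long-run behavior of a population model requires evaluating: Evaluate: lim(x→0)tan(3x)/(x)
tan(u) ≈ u for small u:
tan(3x)/(x) ≈ 3x/(x) = 3/1

Answer: 3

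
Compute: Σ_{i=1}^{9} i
Using formula: Σ i^1 = n(n+1)/2 = 9·10/2 = 45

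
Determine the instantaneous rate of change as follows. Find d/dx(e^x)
Chain rule: d/dx[e^u] = e^u · u' where u = x
u' = 1

Answer: 1·e^x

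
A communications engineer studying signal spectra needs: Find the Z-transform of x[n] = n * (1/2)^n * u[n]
Using the property Z{n * a^n * u[n]}=az/(z-a)^2
With a=1/2: X(z)=(1/2)z/(z - 1/2)^2, |z| > 1/2

Answer: (1/2)z/(z - 1/2)^2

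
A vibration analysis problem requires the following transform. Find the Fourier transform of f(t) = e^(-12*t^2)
The Fourier transform of a Gaussian e^(-a*t^2) is sqrt(pi/a)*e^(-omega^2/(4a)).
With a=12: F(omega)=sqrt(pi/12)*e^(-omega^2/48)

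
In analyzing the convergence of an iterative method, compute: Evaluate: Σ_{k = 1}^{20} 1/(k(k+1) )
Partial fractions: 1/(k(k+1))=1/k - 1/(k+1)
Telescoping sum: 1(1-1/21)=1·20/21

Answer: 20/21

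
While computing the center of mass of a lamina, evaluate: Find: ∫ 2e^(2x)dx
Since d/dx[e^(2x)]=2e^(2x), we get 1 e^(2x)+C

Answer: e^(2x)+C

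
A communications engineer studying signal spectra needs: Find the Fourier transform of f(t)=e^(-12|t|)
Using the standard pair: F{e^(-a|t|)}=2a/(a^2+omega^2)
With a=12: F(omega)=24/(144+omega^2)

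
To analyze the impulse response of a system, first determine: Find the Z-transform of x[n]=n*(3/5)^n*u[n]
Using the property Z{n*a^n*u[n]} = az/(z-a)^2
With a = 3/5: X(z) = (3/5)z/(z - 3/5)^2, |z| > 3/5

Answer: (3/5)z/(z - 3/5)^2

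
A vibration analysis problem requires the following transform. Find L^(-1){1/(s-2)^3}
L^(-1){1/(s-a)^n}=t^(n-1)·e^(at)/(n-1)!
Here a=2, n=3: t^2·e^(2t)/2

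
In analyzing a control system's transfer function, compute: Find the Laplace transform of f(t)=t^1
L{t^n}=n!/s^(n+1)
L{t^1}=1!/s^2=1/s^2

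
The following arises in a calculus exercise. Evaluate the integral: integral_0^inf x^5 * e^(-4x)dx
This is a Gamma integral. Substitute u = 4x (du = 4 dx):
integral_0^inf x^5 * e^(-4x) dx = (1/4^6) integral_0^inf u^5 * e^(-u) du
= Gamma(6)/4^6 = 5!/4^6 = 120/4096

Answer: 15/512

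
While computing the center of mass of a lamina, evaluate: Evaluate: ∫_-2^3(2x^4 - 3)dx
Step 1: Find antiderivative F(x)=(2/5)x^5 - 3x
Step 2: F(3) - F(-2)=441/5 - (-34/5)=95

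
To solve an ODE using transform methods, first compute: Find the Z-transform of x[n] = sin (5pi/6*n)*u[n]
Z{sin(w0*n)*u[n]}=z*sin(w0)/(z^2-2z*cos(w0)+1)
With w0=5pi/6: X(z)=z*sin(5pi/6)/(z^2-2z*cos(5pi/6)+1)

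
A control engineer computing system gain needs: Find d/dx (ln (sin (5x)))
Chain rule: d/dx[ln(u)]=u'/u where u=sin(5x)
u'=5cos(5x)

Answer: (5cos(5x))/(sin(5x))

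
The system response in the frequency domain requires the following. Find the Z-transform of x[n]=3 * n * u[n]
Z{n*u[n]}=z/(z-1)^2
By linearity: Z{3*n*u[n]}=3z/(z-1)^2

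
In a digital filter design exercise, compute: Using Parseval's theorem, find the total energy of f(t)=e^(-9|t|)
Parseval's theorem: E = integral |f(t)|^2 dt = (1/2pi) integral |F(omega)|^2 domega
E = integral_{-inf}^{inf} e^(-18|t|) dt = 2 * integral_0^inf e^(-18t) dt = 2/(2 * 9) = 1/9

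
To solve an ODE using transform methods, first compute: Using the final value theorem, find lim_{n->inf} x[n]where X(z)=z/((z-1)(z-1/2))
Final value theorem: lim x[n]=lim_{z->1} (z-1)*X(z)
(z-1)*X(z)=z/(z-1/2)
As z->1: 1/(1-1/2)=1/(1/2)=2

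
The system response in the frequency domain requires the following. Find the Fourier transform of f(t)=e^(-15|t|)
Using the standard pair: F{e^(-a|t|)} = 2a/(a^2 + omega^2)
With a = 15: F(omega) = 30/(225 + omega^2)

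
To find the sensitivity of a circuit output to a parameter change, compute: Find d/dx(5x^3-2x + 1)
Power rule: d/dx(ax^n)=n·a·x^(n-1)
Term by term: 15·x^2-2

Answer: 15x^2-2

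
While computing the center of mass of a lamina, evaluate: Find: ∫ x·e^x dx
Integration by parts: u=x, dv=e^x dx
du=dx, v=e^x
=x·e^x - ∫ e^x dx
=x·e^x - e^x + C

Answer: e^x(x - 1) + C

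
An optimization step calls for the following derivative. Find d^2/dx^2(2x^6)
Apply power rule 2 times:
d^1: 12x^5
d^2: 60x^4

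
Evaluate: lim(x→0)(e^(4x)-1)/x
L'Hôpital (0/0): lim 4e^(4x)/1 = 4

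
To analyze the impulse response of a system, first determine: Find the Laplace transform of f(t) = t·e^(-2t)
L{t·e^(at)}=1/(s-a)²
L{t·e^(-2t)}=1/(s+2)²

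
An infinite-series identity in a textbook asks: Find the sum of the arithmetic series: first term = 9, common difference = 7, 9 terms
Last term: a_n=9+(9-1)·7=65
Sum=n(a_1+a_n)/2=9(9+65)/2=333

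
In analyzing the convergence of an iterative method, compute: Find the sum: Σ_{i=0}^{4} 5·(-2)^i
Geometric series: S = a(1 - r^n)/(1 - r)
a = 5, r = -2, n = 5
S = 5(1 + 32)/3 = 55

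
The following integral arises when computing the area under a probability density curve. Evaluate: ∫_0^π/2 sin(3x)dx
Antiderivative: -cos(3x)/3
Evaluate at bounds: [-cos(3·π/2)/3] - [-cos(3·0)/3]
=(-(0)+(1))/3=1/3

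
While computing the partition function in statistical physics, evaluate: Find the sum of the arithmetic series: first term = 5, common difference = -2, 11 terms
Last term: a_n = 5 + (11 - 1)·-2 = -15
Sum = n(a_1 + a_n)/2 = 11(5 + (-15))/2 = -55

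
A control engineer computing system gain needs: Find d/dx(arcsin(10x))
d/dx[arcsin(u)]=u'/√(1-u²), u=10x, u'=10

Answer: 10/√(1 - 100x²)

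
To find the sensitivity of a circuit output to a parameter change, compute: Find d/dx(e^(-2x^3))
Chain rule: d/dx[e^u]=e^u · u' where u=-2x^3
u'=-6x^2

Answer: -6x^2·e^(-2x^3)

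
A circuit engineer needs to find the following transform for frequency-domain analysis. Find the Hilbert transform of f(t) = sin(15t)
The Hilbert transform shifts each frequency component by -pi/2.
H{sin(wt)} = -cos(wt)
With w = 15: H{sin(15t)} = -cos(15t)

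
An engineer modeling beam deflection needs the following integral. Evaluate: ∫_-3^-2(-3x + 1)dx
Step 1: Find antiderivative F(x)=(-3/2)x^2 + x
Step 2: F(-2) - F(-3)=-8 - (-33/2)=17/2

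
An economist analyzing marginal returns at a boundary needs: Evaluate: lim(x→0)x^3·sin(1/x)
Squeeze theorem: -|x^3| ≤ x^3·sin(1/x) ≤ |x^3|
Since x^3 → 0 as x → 0, by squeeze theorem the limit is 0

Answer: 0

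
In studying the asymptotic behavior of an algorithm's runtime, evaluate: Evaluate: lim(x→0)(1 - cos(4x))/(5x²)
Using 1-cos(u) ≈ u²/2 for small u:
(1-cos(4x)) ≈ (4x)²/2=16x²/2
So limit=16/(2·5)=8/5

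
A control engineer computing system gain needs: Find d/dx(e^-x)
Chain rule: d/dx[e^u] = e^u · u' where u = -x
u' = -1

Answer: -1·e^-x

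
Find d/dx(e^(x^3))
Chain rule: d/dx[e^u] = e^u · u' where u = x^3
u' = 3x^2

Answer: 3x^2·e^(x^3)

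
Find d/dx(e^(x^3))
Chain rule: d/dx[e^u]=e^u · u' where u=x^3
u'=3x^2

Answer: 3x^2·e^(x^3)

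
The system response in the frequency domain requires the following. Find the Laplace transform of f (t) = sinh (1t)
L{sinh(at)}=a/(s²-a²)
L{sinh(1t)}=1/(s²-1)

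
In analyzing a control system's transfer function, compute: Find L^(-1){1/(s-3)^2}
L^(-1){1/(s-a)^n} = t^(n-1)·e^(at)/(n-1)!
Here a = 3, n = 2: t^1·e^(3t)/1

Answer: t·e^(3t)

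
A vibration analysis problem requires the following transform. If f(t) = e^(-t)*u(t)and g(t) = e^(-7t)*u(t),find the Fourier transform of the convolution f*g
By the convolution theorem: F{f*g} = F(omega)*G(omega)
F(omega) = 1/(1 + j*omega), G(omega) = 1/(7 + j*omega)
F{f*g} = 1/((1 + j*omega)(7 + j*omega))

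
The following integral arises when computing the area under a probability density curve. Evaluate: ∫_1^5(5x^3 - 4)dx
Step 1: Find antiderivative F(x) = (5/4)x^4 - 4x
Step 2: F(5) - F(1) = 3045/4 - (-11/4) = 764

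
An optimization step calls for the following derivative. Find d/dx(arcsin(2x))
d/dx[arcsin(u)] = u'/√(1-u²), u = 2x, u' = 2

Answer: 2/√(1 - 4x²)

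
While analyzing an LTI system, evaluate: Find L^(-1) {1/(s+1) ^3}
L^(-1){1/(s-a)^n} = t^(n-1)·e^(at)/(n-1)!
Here a = -1, n = 3: t^2·e^(-t)/2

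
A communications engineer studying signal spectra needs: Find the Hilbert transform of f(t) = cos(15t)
The Hilbert transform shifts each frequency component by -pi/2.
H{cos(wt)} = sin(wt)
With w = 15: H{cos(15t)} = sin(15t)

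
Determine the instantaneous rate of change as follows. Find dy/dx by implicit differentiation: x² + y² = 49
Differentiate both sides: 2x+2y·(dy/dx) = 0
Solve: dy/dx = -2x/(2y) = -x/y

Answer: dy/dx = -x/y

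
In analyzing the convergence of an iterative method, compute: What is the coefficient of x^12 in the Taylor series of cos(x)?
cos(x) = Σ (-1)^k x^(2k)/(2k)!
For x^12: (-1)^6/12! = 1/479001600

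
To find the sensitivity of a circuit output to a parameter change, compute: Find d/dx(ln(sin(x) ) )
Chain rule: d/dx[ln(u)] = u'/u where u = sin(x)
u' = cos(x)

Answer: (cos(x))/(sin(x))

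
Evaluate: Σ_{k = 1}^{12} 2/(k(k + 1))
Partial fractions: 2/(k(k + 1))=2/k - 2/(k + 1)
Telescoping sum: 2(1 - 1/13)=2·12/13

Answer: 24/13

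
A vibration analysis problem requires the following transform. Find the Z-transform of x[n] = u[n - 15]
Using the time-shift property: Z{u[n-15]}=z^(-15)*z/(z-1)
=z^(-14)/(z-1)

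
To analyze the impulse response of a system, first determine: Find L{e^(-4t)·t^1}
First shifting: L{e^(at)f(t)}=F(s-a)
L{t^1}=1/s^2
Shift s → s + 4: 1/(s + 4)^2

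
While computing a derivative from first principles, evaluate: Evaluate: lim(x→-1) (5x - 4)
Polynomial is continuous, so substitute x = -1:
5·(-1) - 4 = -9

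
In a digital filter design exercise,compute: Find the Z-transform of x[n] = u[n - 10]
Using the time-shift property: Z{u[n-10]}=z^(-10)*z/(z-1)
=z^(-9)/(z-1)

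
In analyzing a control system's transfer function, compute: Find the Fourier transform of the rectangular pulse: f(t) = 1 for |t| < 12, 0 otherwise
F(omega) = integral from -12 to 12 of e^(-j*omega*t) dt
= 2*sin(12*omega)/omega = 24*sinc(12*omega/pi)

Answer: 2*sin(12*omega)/omega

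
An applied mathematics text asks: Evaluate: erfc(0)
erfc(x) = 1 - erf(x); erfc(0) = 1 - erf(0) = 1 - 0 = 1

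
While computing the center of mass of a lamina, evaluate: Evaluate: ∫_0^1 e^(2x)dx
Antiderivative: (1/2)e^(2x)
Evaluate: (1/2)(e^2-1)

Answer: (e^2-1)/2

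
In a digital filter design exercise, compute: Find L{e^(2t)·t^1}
First shifting: L{e^(at)f(t)} = F(s-a)
L{t^1} = 1/s^2
Shift s → s-2: 1/(s-2)^2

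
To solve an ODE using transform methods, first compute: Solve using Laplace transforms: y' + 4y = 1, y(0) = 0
Take L of both sides: sY(s) - 0 + 4Y(s)=1/s
Y(s)(s + 4)=1/s + 0
Y(s)=1/(s(s + 4)) + 0/(s + 4)
Partial fractions: 1/(s(s + 4))=(1/4)/s - (1/4)/(s + 4)
So Y(s)=(1/4)/s - (1/4)/(s + 4)
Inverse transform (L^(-1){1/s}=1, L^(-1){1/(s + 4)}=e^(-4t)):

Answer: y(t)=1/4 - (1/4)·e^(-4t)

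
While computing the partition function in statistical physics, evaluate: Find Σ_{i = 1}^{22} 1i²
=1·n(n + 1)(2n + 1)/6=1·22·23·45/6=3795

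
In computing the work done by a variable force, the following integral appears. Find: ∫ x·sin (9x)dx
By parts: u = x, dv = sin(9x) dx
du = dx, v = -cos(9x)/9
= -x·cos(9x)/9+sin(9x)/9²+C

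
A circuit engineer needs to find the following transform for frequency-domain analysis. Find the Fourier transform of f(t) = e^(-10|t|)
Using the standard pair: F{e^(-a|t|)}=2a/(a^2+omega^2)
With a=10: F(omega)=20/(100+omega^2)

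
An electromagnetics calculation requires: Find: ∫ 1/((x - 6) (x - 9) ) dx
Partial fractions: 1/((x-6)(x-9))=A/(x-6)+B/(x-9)
A=-1/3, B=1/3
∫ [-1/3· 1/(x-6)+1/3· 1/(x-9)] dx
=(1/3)[ln|x-9| - ln|x-6|]+C

Answer: (1/3)·ln|(x-9)/(x-6)|+C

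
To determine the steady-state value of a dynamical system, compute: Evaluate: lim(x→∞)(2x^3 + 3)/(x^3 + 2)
Divide numerator and denominator by x^3:
lim (2+3/x^3)/(1+2/x^3)=2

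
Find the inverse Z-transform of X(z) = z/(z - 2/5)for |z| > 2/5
Standard pair: z/(z-a) <-> a^n*u[n] for causal signals
With a = 2/5: x[n] = (2/5)^n*u[n]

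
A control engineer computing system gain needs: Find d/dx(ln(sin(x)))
Chain rule: d/dx[ln(u)] = u'/u where u = sin(x)
u' = cos(x)

Answer: (cos(x))/(sin(x))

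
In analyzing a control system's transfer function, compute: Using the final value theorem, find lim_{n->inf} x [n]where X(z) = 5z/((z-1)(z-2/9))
Final value theorem: lim x[n]=lim_{z->1} (z-1)*X(z)
(z-1)*X(z)=5z/(z-2/9)
As z->1: 5/(1 - 2/9)=5/(7/9)=45/7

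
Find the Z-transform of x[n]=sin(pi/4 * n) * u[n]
Z{sin(w0*n)*u[n]}=z*sin(w0)/(z^2-2z*cos(w0)+1)
With w0=pi/4: X(z)=z*sin(pi/4)/(z^2-2z*cos(pi/4)+1)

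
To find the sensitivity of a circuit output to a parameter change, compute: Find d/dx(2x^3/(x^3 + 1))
Quotient rule: (f/g)' = (f'g - fg')/g²
f = 2x^3, f' = 6x^2
g = x^3 + 1, g' = 3x^2

Answer: (6x^2·(x^3 + 1) - 6x^5)/(x^3 + 1)²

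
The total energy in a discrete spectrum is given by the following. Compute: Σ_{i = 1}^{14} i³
Using formula: Σ i^3 = [n(n + 1)/2]² = [14·15/2]² = 11025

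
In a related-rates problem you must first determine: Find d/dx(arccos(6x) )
d/dx[arccos(u)] = -u'/√(1-u²), u = 6x, u' = 6

Answer: -6/√(1 - 36x²)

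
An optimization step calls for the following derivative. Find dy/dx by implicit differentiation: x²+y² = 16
Differentiate both sides: 2x + 2y·(dy/dx) = 0
Solve: dy/dx = -2x/(2y) = -x/y

Answer: dy/dx = -x/y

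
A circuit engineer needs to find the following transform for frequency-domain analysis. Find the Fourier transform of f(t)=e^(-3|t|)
Using the standard pair: F{e^(-a|t|)} = 2a/(a^2+omega^2)
With a = 3: F(omega) = 6/(9+omega^2)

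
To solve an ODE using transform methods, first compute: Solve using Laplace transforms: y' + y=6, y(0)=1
Take L of both sides: sY(s)-1+Y(s) = 6/s
Y(s)(s+1) = 6/s+1
Y(s) = 6/(s(s+1))+1/(s+1)
Partial fractions: 6/(s(s+1)) = 6/s - 6/(s+1)
So Y(s) = 6/s - 5/(s+1)
Inverse transform (L^(-1){1/s} = 1, L^(-1){1/(s+1)} = e^(-t)):

Answer: y(t) = 6-5·e^(-t)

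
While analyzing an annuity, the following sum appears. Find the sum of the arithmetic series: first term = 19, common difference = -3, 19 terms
Last term: a_n = 19 + (19 - 1)·-3 = -35
Sum = n(a_1 + a_n)/2 = 19(19 + (-35))/2 = -152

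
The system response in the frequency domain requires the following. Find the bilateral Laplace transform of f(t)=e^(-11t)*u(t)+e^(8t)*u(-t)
For e^(-11t) * u(t): L=1/(s+11), Re(s) > -11
For e^(8t) * u(-t): L=-1/(s-8), Re(s) < 8
Combined: F(s)=1/(s+11)-1/(s-8), -11 < Re(s) < 8

Answer: 1/(s+11)-1/(s-8), ROC: -11 < Re(s) < 8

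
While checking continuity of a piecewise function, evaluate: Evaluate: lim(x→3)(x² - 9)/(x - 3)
Factor: (x² - 9)=(x-3)(x+3)
Cancel (x-3): lim(x→3) (x+3)=6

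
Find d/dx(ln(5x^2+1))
Chain rule: d/dx[ln(u)]=u'/u where u=5x^2 + 1
u'=10x

Answer: (10x)/(5x^2 + 1)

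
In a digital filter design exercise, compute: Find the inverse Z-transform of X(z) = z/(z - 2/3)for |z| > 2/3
Standard pair: z/(z-a) <-> a^n*u[n] for causal signals
With a=2/3: x[n]=(2/3)^n*u[n]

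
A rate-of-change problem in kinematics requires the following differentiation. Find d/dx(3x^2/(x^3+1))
Quotient rule: (f/g)'=(f'g - fg')/g²
f=3x^2, f'=6x
g=x^3 + 1, g'=3x^2

Answer: (6x·(x^3 + 1) - 9x^4)/(x^3 + 1)²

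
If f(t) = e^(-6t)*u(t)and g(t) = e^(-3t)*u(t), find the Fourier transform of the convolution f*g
By the convolution theorem: F{f * g} = F(omega) * G(omega)
F(omega) = 1/(6+j * omega), G(omega) = 1/(3+j * omega)
F{f * g} = 1/((6+j * omega)(3+j * omega))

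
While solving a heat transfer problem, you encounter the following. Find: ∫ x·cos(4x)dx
By parts: u=x, dv=cos(4x) dx
du=dx, v=sin(4x)/4
=x·sin(4x)/4+cos(4x)/4²+C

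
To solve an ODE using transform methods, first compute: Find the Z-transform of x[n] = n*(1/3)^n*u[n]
Using the property Z{n * a^n * u[n]} = az/(z-a)^2
With a = 1/3: X(z) = (1/3)z/(z - 1/3)^2, |z| > 1/3

Answer: (1/3)z/(z - 1/3)^2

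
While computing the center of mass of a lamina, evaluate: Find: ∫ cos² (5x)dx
Using identity cos²(u)=(1 + cos(2u))/2:
∫ (1 + cos(10x))/2 dx=x/2 + sin(10x)/20 + C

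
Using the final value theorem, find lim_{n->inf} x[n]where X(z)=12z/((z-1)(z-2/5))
Final value theorem: lim x[n]=lim_{z->1} (z-1) * X(z)
(z-1) * X(z)=12z/(z-2/5)
As z->1: 12/(1-2/5)=12/(3/5)=20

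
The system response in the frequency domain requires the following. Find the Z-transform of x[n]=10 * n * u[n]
Z{n*u[n]} = z/(z-1)^2
By linearity: Z{10*n*u[n]} = 10z/(z-1)^2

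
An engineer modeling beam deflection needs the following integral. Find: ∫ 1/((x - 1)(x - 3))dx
Partial fractions: 1/((x-1)(x-3)) = A/(x-1) + B/(x-3)
A = -1/2, B = 1/2
∫ [-1/2· 1/(x-1) + 1/2· 1/(x-3)] dx
= (1/2)[ln|x-3| - ln|x-1|] + C

Answer: (1/2)·ln|(x-3)/(x-1)| + C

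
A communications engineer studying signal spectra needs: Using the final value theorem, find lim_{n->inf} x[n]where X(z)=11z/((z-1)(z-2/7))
Final value theorem: lim x[n] = lim_{z->1} (z-1)*X(z)
(z-1)*X(z) = 11z/(z-2/7)
As z->1: 11/(1 - 2/7) = 11/(5/7) = 77/5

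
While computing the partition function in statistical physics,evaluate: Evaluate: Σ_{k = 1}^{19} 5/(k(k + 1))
Partial fractions: 5/(k(k+1))=5/k - 5/(k+1)
Telescoping sum: 5(1-1/20)=5·19/20

Answer: 19/4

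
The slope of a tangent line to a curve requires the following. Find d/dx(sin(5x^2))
Chain rule: d/dx[sin(u)]=cos(u)·u' where u=5x^2
u'=10x

Answer: 10x·cos(5x^2)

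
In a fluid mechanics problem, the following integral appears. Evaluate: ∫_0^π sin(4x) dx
Antiderivative: -cos(4x)/4
Evaluate at bounds: [-cos(4·π)/4] - [-cos(4·0)/4]
=(-(1)+(1))/4=0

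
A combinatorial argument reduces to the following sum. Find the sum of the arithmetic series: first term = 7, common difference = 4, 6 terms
Last term: a_n=7+(6-1)·4=27
Sum=n(a_1+a_n)/2=6(7+27)/2=102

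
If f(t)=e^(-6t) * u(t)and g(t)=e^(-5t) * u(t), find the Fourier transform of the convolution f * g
By the convolution theorem: F{f*g}=F(omega)*G(omega)
F(omega)=1/(6+j*omega), G(omega)=1/(5+j*omega)
F{f*g}=1/((6+j*omega)(5+j*omega))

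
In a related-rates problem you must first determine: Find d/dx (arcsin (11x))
d/dx[arcsin(u)] = u'/√(1-u²), u = 11x, u' = 11

Answer: 11/√(1-121x²)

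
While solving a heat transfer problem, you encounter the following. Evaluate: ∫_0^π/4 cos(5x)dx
Antiderivative: sin(5x)/5
Evaluate at bounds: [sin(5·π/4)/5] - [sin(5·0)/5]
=((-√2/2) - (0))/5=-√2/10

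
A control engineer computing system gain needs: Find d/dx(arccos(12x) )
d/dx[arccos(u)] = -u'/√(1-u²), u = 12x, u' = 12

Answer: -12/√(1-144x²)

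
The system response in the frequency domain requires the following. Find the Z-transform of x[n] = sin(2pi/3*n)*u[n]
Z{sin(w0 * n) * u[n]}=z * sin(w0)/(z^2-2z * cos(w0)+1)
With w0=2pi/3: X(z)=z * sin(2pi/3)/(z^2-2z * cos(2pi/3)+1)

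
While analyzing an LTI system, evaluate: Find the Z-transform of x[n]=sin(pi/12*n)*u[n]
Z{sin(w0*n)*u[n]} = z*sin(w0)/(z^2 - 2z*cos(w0) + 1)
With w0 = pi/12: X(z) = z*sin(pi/12)/(z^2 - 2z*cos(pi/12) + 1)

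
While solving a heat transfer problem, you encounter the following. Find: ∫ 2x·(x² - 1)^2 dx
Let u=x² - 1, du=2x dx
∫ u^2 du=u^3/3 + C

Answer: (x² - 1)^3/3 + C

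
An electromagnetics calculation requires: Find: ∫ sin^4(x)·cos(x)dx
Let u = sin(x), du = cos(x) dx
∫ u^4 du = u^5/5 + C

Answer: sin^5(x)/5 + C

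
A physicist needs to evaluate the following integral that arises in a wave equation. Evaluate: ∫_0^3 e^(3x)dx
Antiderivative: (1/3)e^(3x)
Evaluate: (1/3)(e^9 - 1)

Answer: (e^9 - 1)/3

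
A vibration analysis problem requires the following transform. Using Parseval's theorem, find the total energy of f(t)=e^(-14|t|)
Parseval's theorem: E=integral |f(t)|^2 dt=(1/2pi) integral |F(omega)|^2 domega
E=integral_{-inf}^{inf} e^(-28|t|) dt=2 * integral_0^inf e^(-28t) dt=2/(2 * 14)=1/14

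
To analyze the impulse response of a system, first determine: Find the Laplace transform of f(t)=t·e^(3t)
L{t·e^(at)}=1/(s-a)²
L{t·e^(3t)}=1/(s-3)²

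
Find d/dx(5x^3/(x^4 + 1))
Quotient rule: (f/g)'=(f'g - fg')/g²
f=5x^3, f'=15x^2
g=x^4+1, g'=4x^3

Answer: (15x^2·(x^4+1)-20x^6)/(x^4+1)²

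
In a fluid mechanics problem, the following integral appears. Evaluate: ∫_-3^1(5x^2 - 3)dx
Step 1: Find antiderivative F(x) = (5/3)x^3-3x
Step 2: F(1) - F(-3) = -4/3 - (-36) = 104/3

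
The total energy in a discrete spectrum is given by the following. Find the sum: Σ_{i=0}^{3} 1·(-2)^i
Geometric series: S = a(1 - r^n)/(1 - r)
a = 1, r = -2, n = 4
S = 1(1 - 16)/3 = -5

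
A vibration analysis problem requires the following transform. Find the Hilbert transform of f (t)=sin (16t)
The Hilbert transform shifts each frequency component by -pi/2.
H{sin(wt)} = -cos(wt)
With w = 16: H{sin(16t)} = -cos(16t)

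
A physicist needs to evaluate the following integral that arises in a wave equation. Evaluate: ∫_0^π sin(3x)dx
Antiderivative: -cos(3x)/3
Evaluate at bounds: [-cos(3·π)/3] - [-cos(3·0)/3]
= (-(-1) + (1))/3 = 2/3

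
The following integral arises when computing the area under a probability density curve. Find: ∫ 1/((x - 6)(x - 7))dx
Partial fractions: 1/((x-6)(x-7)) = A/(x-6) + B/(x-7)
A = -1, B = 1
∫ [-1· 1/(x-6) + 1· 1/(x-7)] dx
= (1)[ln|x-7| - ln|x-6|] + C

Answer: ln|(x-7)/(x-6)| + C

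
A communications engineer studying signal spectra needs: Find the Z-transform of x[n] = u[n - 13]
Using the time-shift property: Z{u[n-13]} = z^(-13)*z/(z-1)
= z^(-12)/(z-1)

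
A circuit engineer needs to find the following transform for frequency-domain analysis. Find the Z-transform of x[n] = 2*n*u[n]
Z{n * u[n]}=z/(z-1)^2
By linearity: Z{2 * n * u[n]}=2z/(z-1)^2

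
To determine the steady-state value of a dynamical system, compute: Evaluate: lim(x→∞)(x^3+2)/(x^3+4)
Divide numerator and denominator by x^3:
lim (1 + 2/x^3)/(1 + 4/x^3)=1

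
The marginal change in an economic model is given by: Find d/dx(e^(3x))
Chain rule: d/dx[e^u] = e^u · u' where u = 3x
u' = 3

Answer: 3·e^(3x)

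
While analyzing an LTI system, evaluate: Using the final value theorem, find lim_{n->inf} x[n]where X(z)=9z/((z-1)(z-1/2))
Final value theorem: lim x[n]=lim_{z->1} (z-1)*X(z)
(z-1)*X(z)=9z/(z-1/2)
As z->1: 9/(1 - 1/2)=9/(1/2)=18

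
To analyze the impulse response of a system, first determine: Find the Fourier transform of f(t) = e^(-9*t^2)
The Fourier transform of a Gaussian e^(-a*t^2) is sqrt(pi/a)*e^(-omega^2/(4a)).
With a = 9: F(omega) = sqrt(pi)/3*e^(-omega^2/36)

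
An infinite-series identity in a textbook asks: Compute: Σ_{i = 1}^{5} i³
Using formula: Σ i^3=[n(n + 1)/2]²=[5·6/2]²=225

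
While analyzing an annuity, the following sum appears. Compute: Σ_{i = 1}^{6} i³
Using formula: Σ i^3=[n(n + 1)/2]²=[6·7/2]²=441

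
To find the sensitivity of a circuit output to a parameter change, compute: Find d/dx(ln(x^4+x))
Chain rule: d/dx[ln(u)] = u'/u where u = x^4 + x
u' = 4x^3 + 1

Answer: (4x^3 + 1)/(x^4 + x)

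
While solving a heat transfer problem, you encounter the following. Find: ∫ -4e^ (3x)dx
Since d/dx[e^(3x)] = 3e^(3x), we get -4/3 e^(3x)+C

Answer: (-4/3)e^(3x)+C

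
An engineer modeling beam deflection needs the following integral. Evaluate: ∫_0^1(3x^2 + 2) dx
Step 1: Find antiderivative F(x)=x^3+2x
Step 2: F(1) - F(0)=3 - (0)=3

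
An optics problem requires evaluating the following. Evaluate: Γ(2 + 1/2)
Γ(n + 1/2)=(2n)!√π/(4^n·n!)
=24√π/(16·2)=(3/4)·√π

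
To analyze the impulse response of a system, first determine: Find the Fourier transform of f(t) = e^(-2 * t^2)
The Fourier transform of a Gaussian e^(-a * t^2) is sqrt(pi/a) * e^(-omega^2/(4a)).
With a=2: F(omega)=sqrt(pi/2) * e^(-omega^2/8)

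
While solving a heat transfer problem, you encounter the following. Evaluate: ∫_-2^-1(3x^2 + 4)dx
Step 1: Find antiderivative F(x) = x^3 + 4x
Step 2: F(-1) - F(-2) = -5 - (-16) = 11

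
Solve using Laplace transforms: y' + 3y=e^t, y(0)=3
Take L: sY - 3 + 3Y = 1/(s-1)
Y(s + 3) = 1/(s-1) + 3
Y = 1/((s-1)(s + 3)) + 3/(s + 3)
Partial fractions: 1/((s-1)(s + 3)) = (1/4)/(s-1) - (1/4)/(s + 3)
So Y = (1/4)/(s-1) + (11/4)/(s + 3)
Inverse Laplace transform (L^(-1){1/(s-1)} = e^t, L^(-1){1/(s + 3)} = e^(-3t)):

Answer: y(t) = (1/4)·e^t + (11/4)·e^(-3t)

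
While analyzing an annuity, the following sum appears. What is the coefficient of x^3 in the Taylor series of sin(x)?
sin(x) = Σ (-1)^k x^(2k + 1)/(2k + 1)!
For x^3: (-1)^1/3! = -1/6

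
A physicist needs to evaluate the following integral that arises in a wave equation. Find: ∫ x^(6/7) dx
Power rule: ∫ x^(6/7) dx = x^(13/7)/(13/7)+C

Answer: (7/13)·x^(13/7)+C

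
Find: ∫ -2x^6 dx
Using power rule: ∫ -2x^6 dx = -2/7 x^7 + C = (-2/7)x^7 + C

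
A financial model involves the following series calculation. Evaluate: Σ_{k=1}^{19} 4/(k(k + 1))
Partial fractions: 4/(k(k+1))=4/k - 4/(k+1)
Telescoping sum: 4(1-1/20)=4·19/20

Answer: 19/5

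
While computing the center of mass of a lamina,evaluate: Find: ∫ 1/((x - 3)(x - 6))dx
Partial fractions: 1/((x-3)(x-6)) = A/(x-3) + B/(x-6)
A = -1/3, B = 1/3
∫ [-1/3· 1/(x-3) + 1/3· 1/(x-6)] dx
= (1/3)[ln|x-6| - ln|x-3|] + C

Answer: (1/3)·ln|(x-6)/(x-3)| + C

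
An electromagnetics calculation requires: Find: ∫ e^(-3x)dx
Since d/dx[e^(-3x)] = -3e^(-3x), we get -1/3 e^(-3x) + C

Answer: (-1/3)e^(-3x) + C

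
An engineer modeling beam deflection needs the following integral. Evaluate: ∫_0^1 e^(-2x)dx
Antiderivative: (1/(-2))e^(-2x)
Evaluate: (1/(-2))(e^-2-1)

Answer: (e^-2-1)/(-2)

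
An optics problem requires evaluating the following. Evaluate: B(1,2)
B(x,y) = Γ(x)Γ(y)/Γ(x + y) = (x-1)!(y-1)!/(x + y-1)!
B(1,2) = 0!·1!/2! = 1/2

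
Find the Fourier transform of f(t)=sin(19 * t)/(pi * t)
sin(W*t)/(pi*t)=(W/pi)*sinc(W*t/pi) is the impulse response of the ideal low-pass filter with cutoff W (here W=19).
Its Fourier transform is a rectangular function:
F(omega)=1 for |omega| < 19, 0 otherwise

Answer: rect(omega/38) [i.e., 1 for |omega| < 19, 0 otherwise]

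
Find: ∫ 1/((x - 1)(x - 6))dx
Partial fractions: 1/((x-1)(x-6)) = A/(x-1) + B/(x-6)
A = -1/5, B = 1/5
∫ [-1/5· 1/(x-1) + 1/5· 1/(x-6)] dx
= (1/5)[ln|x-6| - ln|x-1|] + C

Answer: (1/5)·ln|(x-6)/(x-1)| + C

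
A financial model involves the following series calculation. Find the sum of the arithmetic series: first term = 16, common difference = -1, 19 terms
Last term: a_n = 16+(19-1)·-1 = -2
Sum = n(a_1+a_n)/2 = 19(16+(-2))/2 = 133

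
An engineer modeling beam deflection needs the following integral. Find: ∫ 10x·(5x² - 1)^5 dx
Let u=5x² - 1, du=10x dx
∫ u^5 du=u^6/6+C

Answer: (5x² - 1)^6/6+C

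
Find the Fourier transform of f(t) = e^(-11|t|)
Using the standard pair: F{e^(-a|t|)} = 2a/(a^2 + omega^2)
With a = 11: F(omega) = 22/(121 + omega^2)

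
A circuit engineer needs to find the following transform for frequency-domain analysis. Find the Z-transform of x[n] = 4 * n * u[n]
Z{n*u[n]}=z/(z-1)^2
By linearity: Z{4*n*u[n]}=4z/(z-1)^2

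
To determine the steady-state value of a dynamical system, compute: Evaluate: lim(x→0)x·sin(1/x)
Squeeze theorem: -|x| ≤ x·sin(1/x) ≤ |x|
Since x → 0 as x → 0, by squeeze theorem the limit is 0

Answer: 0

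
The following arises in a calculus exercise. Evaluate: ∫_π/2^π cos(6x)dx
Antiderivative: sin(6x)/6
Evaluate at bounds: [sin(6·π)/6] - [sin(6·π/2)/6]
= ((0) - (0))/6 = 0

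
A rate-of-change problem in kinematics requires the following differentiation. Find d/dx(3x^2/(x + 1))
Quotient rule: (f/g)' = (f'g - fg')/g²
f = 3x^2, f' = 6x
g = x + 1, g' = 1

Answer: (6x·(x + 1) - 3x^2)/(x + 1)²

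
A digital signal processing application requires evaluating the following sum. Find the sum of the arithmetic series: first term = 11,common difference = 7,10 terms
Last term: a_n=11 + (10 - 1)·7=74
Sum=n(a_1 + a_n)/2=10(11 + 74)/2=425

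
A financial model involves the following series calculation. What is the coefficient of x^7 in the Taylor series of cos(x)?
cos(x) has only even powers. Coefficient of x^7=0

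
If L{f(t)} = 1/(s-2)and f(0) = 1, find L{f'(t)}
L{f'(t)}=s·F(s) - f(0)=s/(s-2) - 1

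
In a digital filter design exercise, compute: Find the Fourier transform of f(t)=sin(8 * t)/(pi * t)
sin(W*t)/(pi*t) = (W/pi)*sinc(W*t/pi) is the impulse response of the ideal low-pass filter with cutoff W (here W = 8).
Its Fourier transform is a rectangular function:
F(omega) = 1 for |omega| < 8, 0 otherwise

Answer: rect(omega/16) [i.e., 1 for |omega| < 8, 0 otherwise]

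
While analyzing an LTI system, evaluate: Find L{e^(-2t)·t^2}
First shifting: L{e^(at)f(t)} = F(s-a)
L{t^2} = 2/s^3
Shift s → s+2: 2/(s+2)^3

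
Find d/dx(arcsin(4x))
d/dx[arcsin(u)] = u'/√(1-u²), u = 4x, u' = 4

Answer: 4/√(1-16x²)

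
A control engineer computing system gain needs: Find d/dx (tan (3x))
Chain rule: d/dx[tan(u)]=sec²(u)·u' where u=3x
u'=3

Answer: 3·sec²(3x)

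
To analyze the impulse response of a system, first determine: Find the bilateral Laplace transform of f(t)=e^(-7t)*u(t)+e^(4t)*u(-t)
For e^(-7t)*u(t): L = 1/(s + 7), Re(s) > -7
For e^(4t)*u(-t): L = -1/(s-4), Re(s) < 4
Combined: F(s) = 1/(s + 7) - 1/(s-4), -7 < Re(s) < 4

Answer: 1/(s + 7) - 1/(s-4), ROC: -7 < Re(s) < 4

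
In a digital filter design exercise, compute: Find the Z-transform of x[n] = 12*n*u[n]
Z{n*u[n]} = z/(z-1)^2
By linearity: Z{12*n*u[n]} = 12z/(z-1)^2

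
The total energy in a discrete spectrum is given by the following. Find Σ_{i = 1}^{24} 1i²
= 1·n(n + 1)(2n + 1)/6 = 1·24·25·49/6 = 4900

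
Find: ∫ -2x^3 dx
Using power rule: ∫ -2x^3 dx=-2/4 x^4+C=(-1/2)x^4+C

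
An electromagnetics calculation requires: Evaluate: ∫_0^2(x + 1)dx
Step 1: Find antiderivative F(x)=(1/2)x^2+x
Step 2: F(2) - F(0)=4 - (0)=4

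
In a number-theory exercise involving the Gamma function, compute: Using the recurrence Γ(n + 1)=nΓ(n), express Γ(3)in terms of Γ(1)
Γ(3)=2Γ(2)=2·1Γ(1)=...=2!·Γ(1)=2·Γ(1)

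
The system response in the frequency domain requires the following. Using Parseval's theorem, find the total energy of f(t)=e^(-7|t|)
Parseval's theorem: E = integral |f(t)|^2 dt = (1/2pi) integral |F(omega)|^2 domega
E = integral_{-inf}^{inf} e^(-14|t|) dt = 2*integral_0^inf e^(-14t) dt = 2/(2*7) = 1/7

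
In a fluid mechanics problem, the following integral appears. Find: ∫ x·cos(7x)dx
By parts: u = x, dv = cos(7x) dx
du = dx, v = sin(7x)/7
= x·sin(7x)/7 + cos(7x)/7² + C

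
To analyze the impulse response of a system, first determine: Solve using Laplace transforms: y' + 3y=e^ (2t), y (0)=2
Take L: sY - 2+3Y = 1/(s-2)
Y(s+3) = 1/(s-2)+2
Y = 1/((s-2)(s+3))+2/(s+3)
Partial fractions: 1/((s-2)(s+3)) = (1/5)/(s-2) - (1/5)/(s+3)
So Y = (1/5)/(s-2)+(9/5)/(s+3)
Inverse Laplace transform (L^(-1){1/(s-2)} = e^(2t), L^(-1){1/(s+3)} = e^(-3t)):

Answer: y(t) = (1/5)·e^(2t)+(9/5)·e^(-3t)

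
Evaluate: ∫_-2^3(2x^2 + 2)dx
Step 1: Find antiderivative F(x) = (2/3)x^3+2x
Step 2: F(3) - F(-2) = 24 - (-28/3) = 100/3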